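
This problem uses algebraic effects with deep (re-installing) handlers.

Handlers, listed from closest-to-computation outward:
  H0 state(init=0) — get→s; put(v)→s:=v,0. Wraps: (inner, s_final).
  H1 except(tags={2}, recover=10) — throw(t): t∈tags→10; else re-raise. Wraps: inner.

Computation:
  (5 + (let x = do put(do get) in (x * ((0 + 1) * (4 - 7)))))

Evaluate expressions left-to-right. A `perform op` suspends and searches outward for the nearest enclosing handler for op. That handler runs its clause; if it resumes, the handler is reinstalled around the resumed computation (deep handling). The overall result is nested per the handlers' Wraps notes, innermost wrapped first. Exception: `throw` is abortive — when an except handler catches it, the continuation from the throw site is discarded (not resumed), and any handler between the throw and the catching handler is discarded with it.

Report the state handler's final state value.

Answer: 0

Evaluation trace:
get @ H0 ⇒ 0
put(0) @ H0 ⇒ s:=0
H0 returns (5, 0)
H1 returns (5, 0)
= (5, 0)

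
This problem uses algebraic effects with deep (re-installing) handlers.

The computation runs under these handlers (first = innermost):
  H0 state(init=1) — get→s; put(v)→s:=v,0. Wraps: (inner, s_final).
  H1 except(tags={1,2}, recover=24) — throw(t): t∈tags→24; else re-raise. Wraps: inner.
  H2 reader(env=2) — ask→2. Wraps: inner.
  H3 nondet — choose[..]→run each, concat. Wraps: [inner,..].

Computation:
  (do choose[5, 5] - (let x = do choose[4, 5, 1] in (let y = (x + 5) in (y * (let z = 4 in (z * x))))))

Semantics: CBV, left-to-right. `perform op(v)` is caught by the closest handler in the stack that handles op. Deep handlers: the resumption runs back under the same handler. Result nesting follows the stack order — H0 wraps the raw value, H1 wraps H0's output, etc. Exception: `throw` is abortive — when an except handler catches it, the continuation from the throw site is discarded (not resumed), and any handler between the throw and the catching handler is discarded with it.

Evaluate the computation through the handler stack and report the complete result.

Step-by-step:
choose[5, 5] @ H3
  branch[0] choose=5:
    choose[4, 5, 1] @ H3
      branch[0] choose=4:
        H0 returns (-139, 1)
        H1 returns (-139, 1)
        H2 returns (-139, 1)
        H3 returns [(-139, 1)]
      branch[1] choose=5:
        H0 returns (-195, 1)
        H1 returns (-195, 1)
        H2 returns (-195, 1)
        H3 returns [(-195, 1)]
      branch[2] choose=1:
        H0 returns (-19, 1)
        H1 returns (-19, 1)
        H2 returns (-19, 1)
        H3 returns [(-19, 1)]
  branch[1] choose=5:
    choose[4, 5, 1] @ H3
      branch[0] choose=4:
        H0 returns (-139, 1)
        H1 returns (-139, 1)
        H2 returns (-139, 1)
        H3 returns [(-139, 1)]
      branch[1] choose=5:
        H0 returns (-195, 1)
        H1 returns (-195, 1)
        H2 returns (-195, 1)
        H3 returns [(-195, 1)]
      branch[2] choose=1:
        H0 returns (-19, 1)
        H1 returns (-19, 1)
        H2 returns (-19, 1)
        H3 returns [(-19, 1)]
= [(-139, 1), (-195, 1), (-19, 1), (-139, 1), (-195, 1), (-19, 1)]

Answer: [(-139, 1), (-195, 1), (-19, 1), (-139, 1), (-195, 1), (-19, 1)]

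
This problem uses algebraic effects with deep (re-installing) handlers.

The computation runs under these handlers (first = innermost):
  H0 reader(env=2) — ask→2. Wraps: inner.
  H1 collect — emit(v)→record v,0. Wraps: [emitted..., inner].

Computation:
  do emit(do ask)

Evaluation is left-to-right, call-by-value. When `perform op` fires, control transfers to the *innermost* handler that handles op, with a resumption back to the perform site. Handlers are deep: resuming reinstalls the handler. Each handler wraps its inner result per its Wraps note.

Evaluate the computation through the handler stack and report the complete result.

Evaluation trace:
ask @ H0 ⇒ 2
emit(2) @ H1 ⇒ out+=2
H0 returns 0
H1 returns [2, 0]
= [2, 0]

Answer: [2, 0]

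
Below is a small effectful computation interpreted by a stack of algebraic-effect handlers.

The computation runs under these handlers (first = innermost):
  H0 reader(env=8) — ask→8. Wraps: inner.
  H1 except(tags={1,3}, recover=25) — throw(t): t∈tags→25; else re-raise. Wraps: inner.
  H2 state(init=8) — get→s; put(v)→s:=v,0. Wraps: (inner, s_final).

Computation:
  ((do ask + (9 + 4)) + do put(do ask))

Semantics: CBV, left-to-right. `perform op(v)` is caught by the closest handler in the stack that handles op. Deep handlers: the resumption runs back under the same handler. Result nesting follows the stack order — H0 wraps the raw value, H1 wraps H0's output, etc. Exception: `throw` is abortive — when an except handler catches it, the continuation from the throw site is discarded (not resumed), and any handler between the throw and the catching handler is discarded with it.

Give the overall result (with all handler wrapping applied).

Answer: (21, 8)

Evaluation trace:
ask @ H0 ⇒ 8
ask @ H0 ⇒ 8
put(8) @ H2 ⇒ s:=8
H0 returns 21
H1 returns 21
H2 returns (21, 8)
= (21, 8)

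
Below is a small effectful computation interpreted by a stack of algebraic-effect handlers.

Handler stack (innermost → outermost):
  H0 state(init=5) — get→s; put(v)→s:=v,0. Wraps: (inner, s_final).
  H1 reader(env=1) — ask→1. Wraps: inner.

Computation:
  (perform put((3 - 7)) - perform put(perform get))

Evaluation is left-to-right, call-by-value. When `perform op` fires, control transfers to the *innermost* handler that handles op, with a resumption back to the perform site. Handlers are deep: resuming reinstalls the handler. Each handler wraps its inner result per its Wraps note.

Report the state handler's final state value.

Evaluation trace:
put(-4) @ H0 ⇒ s:=-4
get @ H0 ⇒ -4
put(-4) @ H0 ⇒ s:=-4
H0 returns (0, -4)
H1 returns (0, -4)
= (0, -4)

Answer: -4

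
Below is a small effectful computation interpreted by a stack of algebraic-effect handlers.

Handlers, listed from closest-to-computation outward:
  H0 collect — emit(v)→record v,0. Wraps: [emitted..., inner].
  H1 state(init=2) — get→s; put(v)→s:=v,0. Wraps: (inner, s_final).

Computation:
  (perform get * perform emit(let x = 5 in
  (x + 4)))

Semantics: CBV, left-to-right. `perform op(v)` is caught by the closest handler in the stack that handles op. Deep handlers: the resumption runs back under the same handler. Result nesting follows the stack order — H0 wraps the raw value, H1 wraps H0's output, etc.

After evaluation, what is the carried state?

Answer: 2

Working:
get @ H1 ⇒ 2
emit(9) @ H0 ⇒ out+=9
H0 returns [9, 0]
H1 returns ([9, 0], 2)
= ([9, 0], 2)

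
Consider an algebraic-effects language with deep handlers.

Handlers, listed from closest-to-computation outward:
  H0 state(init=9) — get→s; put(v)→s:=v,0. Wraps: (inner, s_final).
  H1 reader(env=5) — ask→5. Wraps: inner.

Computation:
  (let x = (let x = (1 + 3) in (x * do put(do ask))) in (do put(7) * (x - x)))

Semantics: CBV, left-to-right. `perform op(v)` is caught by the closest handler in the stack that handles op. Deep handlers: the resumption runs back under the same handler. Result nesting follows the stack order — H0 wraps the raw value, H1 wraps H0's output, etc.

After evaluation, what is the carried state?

Answer: 7

Evaluation trace:
ask @ H1 ⇒ 5
put(5) @ H0 ⇒ s:=5
put(7) @ H0 ⇒ s:=7
H0 returns (0, 7)
H1 returns (0, 7)
= (0, 7)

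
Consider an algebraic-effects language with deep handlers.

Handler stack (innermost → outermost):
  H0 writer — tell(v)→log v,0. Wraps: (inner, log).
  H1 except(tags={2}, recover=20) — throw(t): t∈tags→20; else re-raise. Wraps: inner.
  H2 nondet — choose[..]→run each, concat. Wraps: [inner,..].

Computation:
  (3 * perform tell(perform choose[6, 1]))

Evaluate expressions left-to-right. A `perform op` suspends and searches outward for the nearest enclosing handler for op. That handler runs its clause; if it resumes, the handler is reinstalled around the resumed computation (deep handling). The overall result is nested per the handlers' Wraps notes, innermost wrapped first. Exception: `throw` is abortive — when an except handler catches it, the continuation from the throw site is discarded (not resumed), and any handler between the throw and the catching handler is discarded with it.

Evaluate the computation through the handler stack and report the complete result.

Evaluation trace:
choose[6, 1] @ H2
  branch[0] choose=6:
    tell(6) @ H0 ⇒ log+=6
    H0 returns (0, (6))
    H1 returns (0, (6))
    H2 returns [(0, (6))]
  branch[1] choose=1:
    tell(1) @ H0 ⇒ log+=1
    H0 returns (0, (1))
    H1 returns (0, (1))
    H2 returns [(0, (1))]
= [(0, (6)), (0, (1))]

Answer: [(0, (6)), (0, (1))]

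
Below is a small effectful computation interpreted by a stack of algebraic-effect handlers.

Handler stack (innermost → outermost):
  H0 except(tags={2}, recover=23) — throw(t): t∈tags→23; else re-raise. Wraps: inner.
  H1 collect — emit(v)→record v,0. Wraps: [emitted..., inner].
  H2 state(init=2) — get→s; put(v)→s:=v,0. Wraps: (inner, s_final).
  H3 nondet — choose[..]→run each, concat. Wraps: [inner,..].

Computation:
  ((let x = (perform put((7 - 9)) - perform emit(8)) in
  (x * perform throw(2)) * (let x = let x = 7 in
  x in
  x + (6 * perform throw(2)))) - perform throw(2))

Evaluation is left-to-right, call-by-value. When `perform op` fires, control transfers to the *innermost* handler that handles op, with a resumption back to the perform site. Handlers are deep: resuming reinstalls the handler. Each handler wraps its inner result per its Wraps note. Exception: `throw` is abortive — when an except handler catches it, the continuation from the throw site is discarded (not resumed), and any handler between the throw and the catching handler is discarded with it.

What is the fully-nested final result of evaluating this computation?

Answer: [([8, 23], -2)]

Working:
put(-2) @ H2 ⇒ s:=-2
emit(8) @ H1 ⇒ out+=8
throw(2) @ H0 caught ⇒ 23
H1 returns [8, 23]
H2 returns ([8, 23], -2)
H3 returns [([8, 23], -2)]
= [([8, 23], -2)]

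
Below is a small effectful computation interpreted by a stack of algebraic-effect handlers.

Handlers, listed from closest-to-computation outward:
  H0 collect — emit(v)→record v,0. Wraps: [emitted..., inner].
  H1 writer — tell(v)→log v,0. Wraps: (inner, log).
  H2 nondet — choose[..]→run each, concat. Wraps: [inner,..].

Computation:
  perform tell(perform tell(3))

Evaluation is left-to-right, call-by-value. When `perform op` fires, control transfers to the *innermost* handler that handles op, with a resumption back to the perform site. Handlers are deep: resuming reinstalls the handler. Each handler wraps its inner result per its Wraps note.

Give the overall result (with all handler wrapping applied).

Answer: [([0], (3, 0))]

Working:
tell(3) @ H1 ⇒ log+=3
tell(0) @ H1 ⇒ log+=0
H0 returns [0]
H1 returns ([0], (3, 0))
H2 returns [([0], (3, 0))]
= [([0], (3, 0))]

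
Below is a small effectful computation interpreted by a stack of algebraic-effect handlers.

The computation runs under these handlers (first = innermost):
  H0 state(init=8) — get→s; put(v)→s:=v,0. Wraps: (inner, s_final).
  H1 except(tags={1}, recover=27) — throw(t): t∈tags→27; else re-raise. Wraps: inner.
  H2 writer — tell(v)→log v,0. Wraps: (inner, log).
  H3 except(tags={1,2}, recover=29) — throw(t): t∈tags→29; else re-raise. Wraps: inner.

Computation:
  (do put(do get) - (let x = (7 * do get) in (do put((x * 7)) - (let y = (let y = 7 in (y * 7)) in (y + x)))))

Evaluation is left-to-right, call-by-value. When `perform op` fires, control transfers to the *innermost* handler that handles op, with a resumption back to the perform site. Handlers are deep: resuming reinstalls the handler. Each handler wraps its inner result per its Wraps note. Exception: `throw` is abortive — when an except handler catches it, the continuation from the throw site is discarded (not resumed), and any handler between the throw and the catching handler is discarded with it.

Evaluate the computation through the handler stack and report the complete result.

Step-by-step:
get @ H0 ⇒ 8
put(8) @ H0 ⇒ s:=8
get @ H0 ⇒ 8
put(392) @ H0 ⇒ s:=392
H0 returns (105, 392)
H1 returns (105, 392)
H2 returns ((105, 392), ())
H3 returns ((105, 392), ())
= ((105, 392), ())

Answer: ((105, 392), ())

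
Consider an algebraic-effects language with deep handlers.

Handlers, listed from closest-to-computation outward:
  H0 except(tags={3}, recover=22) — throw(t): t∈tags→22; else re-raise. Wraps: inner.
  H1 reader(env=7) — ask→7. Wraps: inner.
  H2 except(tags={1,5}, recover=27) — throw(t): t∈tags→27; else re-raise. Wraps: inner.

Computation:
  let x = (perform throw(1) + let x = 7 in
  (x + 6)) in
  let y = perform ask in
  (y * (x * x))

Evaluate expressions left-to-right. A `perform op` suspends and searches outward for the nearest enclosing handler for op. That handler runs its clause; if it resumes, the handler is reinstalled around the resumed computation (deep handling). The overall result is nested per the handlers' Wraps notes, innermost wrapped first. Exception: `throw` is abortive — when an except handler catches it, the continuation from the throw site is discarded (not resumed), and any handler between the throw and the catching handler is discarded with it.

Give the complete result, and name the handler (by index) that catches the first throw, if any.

Answer: 27 ; first throw caught by: H2

Evaluation trace:
throw(1) @ H0 re-raised
throw(1) @ H2 caught ⇒ 27
= 27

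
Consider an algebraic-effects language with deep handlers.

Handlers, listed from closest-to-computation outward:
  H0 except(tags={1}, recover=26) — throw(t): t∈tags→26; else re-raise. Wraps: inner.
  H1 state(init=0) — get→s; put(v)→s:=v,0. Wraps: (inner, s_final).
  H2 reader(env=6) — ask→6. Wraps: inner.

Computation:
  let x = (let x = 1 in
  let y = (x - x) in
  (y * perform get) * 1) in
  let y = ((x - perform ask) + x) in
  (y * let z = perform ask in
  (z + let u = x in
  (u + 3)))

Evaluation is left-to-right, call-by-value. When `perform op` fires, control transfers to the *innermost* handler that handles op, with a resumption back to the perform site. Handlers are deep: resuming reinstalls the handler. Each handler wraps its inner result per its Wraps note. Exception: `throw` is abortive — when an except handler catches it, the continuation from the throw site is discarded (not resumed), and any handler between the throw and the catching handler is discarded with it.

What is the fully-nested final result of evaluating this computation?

Answer: (-54, 0)

Step-by-step:
get @ H1 ⇒ 0
ask @ H2 ⇒ 6
ask @ H2 ⇒ 6
H0 returns -54
H1 returns (-54, 0)
H2 returns (-54, 0)
= (-54, 0)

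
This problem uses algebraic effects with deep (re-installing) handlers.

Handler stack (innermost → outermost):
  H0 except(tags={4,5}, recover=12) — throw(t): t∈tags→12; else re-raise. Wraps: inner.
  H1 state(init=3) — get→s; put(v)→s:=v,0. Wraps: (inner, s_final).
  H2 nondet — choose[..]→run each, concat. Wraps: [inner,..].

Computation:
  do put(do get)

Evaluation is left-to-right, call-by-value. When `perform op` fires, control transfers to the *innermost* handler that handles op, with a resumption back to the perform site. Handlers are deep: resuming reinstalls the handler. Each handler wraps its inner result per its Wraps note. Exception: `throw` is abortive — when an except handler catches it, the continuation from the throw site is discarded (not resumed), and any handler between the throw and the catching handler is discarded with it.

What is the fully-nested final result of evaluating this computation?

Answer: [(0, 3)]

Step-by-step:
get @ H1 ⇒ 3
put(3) @ H1 ⇒ s:=3
H0 returns 0
H1 returns (0, 3)
H2 returns [(0, 3)]
= [(0, 3)]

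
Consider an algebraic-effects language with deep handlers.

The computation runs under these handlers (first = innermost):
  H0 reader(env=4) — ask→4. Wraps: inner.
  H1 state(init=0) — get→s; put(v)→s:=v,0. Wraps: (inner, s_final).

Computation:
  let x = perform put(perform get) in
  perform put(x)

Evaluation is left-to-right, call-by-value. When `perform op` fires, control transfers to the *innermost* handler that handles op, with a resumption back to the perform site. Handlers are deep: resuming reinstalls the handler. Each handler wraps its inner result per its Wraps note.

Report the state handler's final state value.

Answer: 0

Step-by-step:
get @ H1 ⇒ 0
put(0) @ H1 ⇒ s:=0
put(0) @ H1 ⇒ s:=0
H0 returns 0
H1 returns (0, 0)
= (0, 0)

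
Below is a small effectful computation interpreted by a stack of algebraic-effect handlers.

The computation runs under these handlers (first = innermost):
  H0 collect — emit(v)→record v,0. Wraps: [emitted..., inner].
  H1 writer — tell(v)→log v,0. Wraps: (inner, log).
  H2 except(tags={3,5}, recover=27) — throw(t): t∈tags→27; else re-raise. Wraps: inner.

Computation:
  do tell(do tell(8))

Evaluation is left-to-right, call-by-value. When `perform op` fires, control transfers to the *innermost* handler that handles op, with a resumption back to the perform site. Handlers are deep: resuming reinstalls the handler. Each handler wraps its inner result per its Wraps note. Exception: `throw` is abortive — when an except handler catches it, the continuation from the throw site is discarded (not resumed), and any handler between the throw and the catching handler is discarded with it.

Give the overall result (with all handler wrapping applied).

Answer: ([0], (8, 0))

Working:
tell(8) @ H1 ⇒ log+=8
tell(0) @ H1 ⇒ log+=0
H0 returns [0]
H1 returns ([0], (8, 0))
H2 returns ([0], (8, 0))
= ([0], (8, 0))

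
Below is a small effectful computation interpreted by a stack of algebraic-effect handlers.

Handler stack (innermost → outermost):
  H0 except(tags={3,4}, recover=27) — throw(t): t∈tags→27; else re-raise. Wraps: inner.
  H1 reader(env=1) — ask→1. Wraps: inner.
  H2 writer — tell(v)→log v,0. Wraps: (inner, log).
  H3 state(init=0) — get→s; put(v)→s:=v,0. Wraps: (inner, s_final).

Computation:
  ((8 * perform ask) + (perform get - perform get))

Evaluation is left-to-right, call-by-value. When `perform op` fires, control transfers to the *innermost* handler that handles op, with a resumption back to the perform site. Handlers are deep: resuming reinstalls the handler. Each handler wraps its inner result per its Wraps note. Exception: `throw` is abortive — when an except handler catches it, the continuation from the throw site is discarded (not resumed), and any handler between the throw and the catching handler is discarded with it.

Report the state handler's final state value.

Step-by-step:
ask @ H1 ⇒ 1
get @ H3 ⇒ 0
get @ H3 ⇒ 0
H0 returns 8
H1 returns 8
H2 returns (8, ())
H3 returns ((8, ()), 0)
= ((8, ()), 0)

Answer: 0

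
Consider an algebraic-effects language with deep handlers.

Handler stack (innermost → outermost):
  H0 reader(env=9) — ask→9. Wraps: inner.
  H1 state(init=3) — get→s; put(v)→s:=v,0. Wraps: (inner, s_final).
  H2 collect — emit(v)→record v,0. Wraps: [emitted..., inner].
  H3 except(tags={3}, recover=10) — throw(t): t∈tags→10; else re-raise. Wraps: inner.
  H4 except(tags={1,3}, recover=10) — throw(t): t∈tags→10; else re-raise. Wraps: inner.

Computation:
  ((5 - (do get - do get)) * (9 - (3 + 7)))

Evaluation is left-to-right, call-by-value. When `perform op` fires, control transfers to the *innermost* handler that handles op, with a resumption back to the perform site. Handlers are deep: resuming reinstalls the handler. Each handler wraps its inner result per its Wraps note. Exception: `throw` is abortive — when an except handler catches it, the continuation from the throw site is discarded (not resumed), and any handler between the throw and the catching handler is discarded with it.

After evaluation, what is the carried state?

Answer: 3

Working:
get @ H1 ⇒ 3
get @ H1 ⇒ 3
H0 returns -5
H1 returns (-5, 3)
H2 returns [(-5, 3)]
H3 returns [(-5, 3)]
H4 returns [(-5, 3)]
= [(-5, 3)]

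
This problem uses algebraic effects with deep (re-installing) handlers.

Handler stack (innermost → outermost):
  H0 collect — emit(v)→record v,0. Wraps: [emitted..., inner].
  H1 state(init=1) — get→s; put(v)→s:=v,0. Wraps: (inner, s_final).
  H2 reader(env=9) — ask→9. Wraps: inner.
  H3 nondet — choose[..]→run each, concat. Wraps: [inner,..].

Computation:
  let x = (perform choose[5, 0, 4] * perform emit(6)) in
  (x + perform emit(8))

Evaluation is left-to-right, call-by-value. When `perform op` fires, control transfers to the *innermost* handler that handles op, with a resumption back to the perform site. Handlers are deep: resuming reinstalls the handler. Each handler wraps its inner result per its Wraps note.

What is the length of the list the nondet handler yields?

Answer: 3

Step-by-step:
choose[5, 0, 4] @ H3
  branch[0] choose=5:
    emit(6) @ H0 ⇒ out+=6
    emit(8) @ H0 ⇒ out+=8
    H0 returns [6, 8, 0]
    H1 returns ([6, 8, 0], 1)
    H2 returns ([6, 8, 0], 1)
    H3 returns [([6, 8, 0], 1)]
  branch[1] choose=0:
    emit(6) @ H0 ⇒ out+=6
    emit(8) @ H0 ⇒ out+=8
    H0 returns [6, 8, 0]
    H1 returns ([6, 8, 0], 1)
    H2 returns ([6, 8, 0], 1)
    H3 returns [([6, 8, 0], 1)]
  branch[2] choose=4:
    emit(6) @ H0 ⇒ out+=6
    emit(8) @ H0 ⇒ out+=8
    H0 returns [6, 8, 0]
    H1 returns ([6, 8, 0], 1)
    H2 returns ([6, 8, 0], 1)
    H3 returns [([6, 8, 0], 1)]
= [([6, 8, 0], 1), ([6, 8, 0], 1), ([6, 8, 0], 1)]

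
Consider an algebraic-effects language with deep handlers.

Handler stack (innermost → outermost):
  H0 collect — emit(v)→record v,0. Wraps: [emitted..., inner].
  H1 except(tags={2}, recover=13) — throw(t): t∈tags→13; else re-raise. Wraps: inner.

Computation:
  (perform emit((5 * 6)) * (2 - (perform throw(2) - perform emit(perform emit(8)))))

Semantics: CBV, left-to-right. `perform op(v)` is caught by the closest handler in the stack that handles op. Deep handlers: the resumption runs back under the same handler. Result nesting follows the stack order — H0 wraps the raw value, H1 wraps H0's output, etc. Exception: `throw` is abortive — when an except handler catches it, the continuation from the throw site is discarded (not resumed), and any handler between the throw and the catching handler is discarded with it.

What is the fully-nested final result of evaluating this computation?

Evaluation trace:
emit(30) @ H0 ⇒ out+=30
throw(2) @ H1 caught ⇒ 13
= 13

Answer: 13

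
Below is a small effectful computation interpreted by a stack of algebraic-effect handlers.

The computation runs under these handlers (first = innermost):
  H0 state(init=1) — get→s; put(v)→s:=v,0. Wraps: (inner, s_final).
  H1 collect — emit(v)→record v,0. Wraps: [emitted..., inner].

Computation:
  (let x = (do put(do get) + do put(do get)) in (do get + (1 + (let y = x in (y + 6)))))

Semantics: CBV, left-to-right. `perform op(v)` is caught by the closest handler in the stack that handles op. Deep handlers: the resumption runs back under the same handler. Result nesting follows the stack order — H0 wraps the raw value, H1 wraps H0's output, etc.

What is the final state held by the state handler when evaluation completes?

Answer: 1

Working:
get @ H0 ⇒ 1
put(1) @ H0 ⇒ s:=1
get @ H0 ⇒ 1
put(1) @ H0 ⇒ s:=1
get @ H0 ⇒ 1
H0 returns (8, 1)
H1 returns [(8, 1)]
= [(8, 1)]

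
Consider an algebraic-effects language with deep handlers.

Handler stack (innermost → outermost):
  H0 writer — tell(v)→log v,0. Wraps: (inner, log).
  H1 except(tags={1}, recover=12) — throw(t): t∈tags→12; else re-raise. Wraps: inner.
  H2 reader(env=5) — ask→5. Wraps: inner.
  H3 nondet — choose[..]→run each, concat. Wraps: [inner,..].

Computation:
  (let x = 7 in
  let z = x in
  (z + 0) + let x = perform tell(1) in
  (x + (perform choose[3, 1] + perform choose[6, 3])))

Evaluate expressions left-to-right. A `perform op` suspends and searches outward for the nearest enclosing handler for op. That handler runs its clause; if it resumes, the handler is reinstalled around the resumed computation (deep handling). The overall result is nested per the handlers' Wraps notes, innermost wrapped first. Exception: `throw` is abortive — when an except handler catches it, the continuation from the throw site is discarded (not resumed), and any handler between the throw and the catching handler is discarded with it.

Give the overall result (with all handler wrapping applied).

Answer: [(16, (1)), (13, (1)), (14, (1)), (11, (1))]

Evaluation trace:
tell(1) @ H0 ⇒ log+=1
choose[3, 1] @ H3
  branch[0] choose=3:
    choose[6, 3] @ H3
      branch[0] choose=6:
        H0 returns (16, (1))
        H1 returns (16, (1))
        H2 returns (16, (1))
        H3 returns [(16, (1))]
      branch[1] choose=3:
        H0 returns (13, (1))
        H1 returns (13, (1))
        H2 returns (13, (1))
        H3 returns [(13, (1))]
  branch[1] choose=1:
    choose[6, 3] @ H3
      branch[0] choose=6:
        H0 returns (14, (1))
        H1 returns (14, (1))
        H2 returns (14, (1))
        H3 returns [(14, (1))]
      branch[1] choose=3:
        H0 returns (11, (1))
        H1 returns (11, (1))
        H2 returns (11, (1))
        H3 returns [(11, (1))]
= [(16, (1)), (13, (1)), (14, (1)), (11, (1))]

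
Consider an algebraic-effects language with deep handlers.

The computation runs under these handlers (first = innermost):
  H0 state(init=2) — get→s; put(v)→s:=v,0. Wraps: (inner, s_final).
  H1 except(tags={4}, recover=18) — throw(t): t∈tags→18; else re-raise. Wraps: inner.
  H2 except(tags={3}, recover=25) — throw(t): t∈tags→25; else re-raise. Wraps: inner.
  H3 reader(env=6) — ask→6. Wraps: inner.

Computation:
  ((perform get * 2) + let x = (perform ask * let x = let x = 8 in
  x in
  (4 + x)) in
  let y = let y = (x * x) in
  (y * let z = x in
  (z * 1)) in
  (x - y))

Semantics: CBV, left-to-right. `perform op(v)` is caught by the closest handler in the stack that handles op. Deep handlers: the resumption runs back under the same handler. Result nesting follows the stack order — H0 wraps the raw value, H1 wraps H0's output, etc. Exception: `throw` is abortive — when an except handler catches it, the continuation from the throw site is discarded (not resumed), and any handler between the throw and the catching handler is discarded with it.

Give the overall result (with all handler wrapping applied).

Step-by-step:
get @ H0 ⇒ 2
ask @ H3 ⇒ 6
H0 returns (-373172, 2)
H1 returns (-373172, 2)
H2 returns (-373172, 2)
H3 returns (-373172, 2)
= (-373172, 2)

Answer: (-373172, 2)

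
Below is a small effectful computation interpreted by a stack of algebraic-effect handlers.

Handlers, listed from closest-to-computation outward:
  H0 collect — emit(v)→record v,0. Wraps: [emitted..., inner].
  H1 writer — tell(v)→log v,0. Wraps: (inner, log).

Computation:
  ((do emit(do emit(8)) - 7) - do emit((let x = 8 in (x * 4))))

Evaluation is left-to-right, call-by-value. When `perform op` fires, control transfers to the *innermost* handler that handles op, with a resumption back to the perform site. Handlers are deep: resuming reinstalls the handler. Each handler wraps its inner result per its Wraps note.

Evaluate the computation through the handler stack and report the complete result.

Answer: ([8, 0, 32, -7], ())

Step-by-step:
emit(8) @ H0 ⇒ out+=8
emit(0) @ H0 ⇒ out+=0
emit(32) @ H0 ⇒ out+=32
H0 returns [8, 0, 32, -7]
H1 returns ([8, 0, 32, -7], ())
= ([8, 0, 32, -7], ())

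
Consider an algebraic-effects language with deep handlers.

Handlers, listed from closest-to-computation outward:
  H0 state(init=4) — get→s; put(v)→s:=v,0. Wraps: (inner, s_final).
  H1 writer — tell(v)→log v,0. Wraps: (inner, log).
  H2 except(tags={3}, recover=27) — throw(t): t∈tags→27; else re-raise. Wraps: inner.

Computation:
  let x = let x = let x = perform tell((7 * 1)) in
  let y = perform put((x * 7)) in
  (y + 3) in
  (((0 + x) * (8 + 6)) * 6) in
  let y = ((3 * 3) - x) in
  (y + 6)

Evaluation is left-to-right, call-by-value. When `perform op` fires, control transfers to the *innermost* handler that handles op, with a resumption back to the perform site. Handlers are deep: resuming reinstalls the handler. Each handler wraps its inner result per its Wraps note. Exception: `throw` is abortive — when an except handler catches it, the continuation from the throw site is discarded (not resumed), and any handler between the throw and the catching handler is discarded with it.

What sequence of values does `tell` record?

Evaluation trace:
tell(7) @ H1 ⇒ log+=7
put(0) @ H0 ⇒ s:=0
H0 returns (-237, 0)
H1 returns ((-237, 0), (7))
H2 returns ((-237, 0), (7))
= ((-237, 0), (7))

Answer: (7)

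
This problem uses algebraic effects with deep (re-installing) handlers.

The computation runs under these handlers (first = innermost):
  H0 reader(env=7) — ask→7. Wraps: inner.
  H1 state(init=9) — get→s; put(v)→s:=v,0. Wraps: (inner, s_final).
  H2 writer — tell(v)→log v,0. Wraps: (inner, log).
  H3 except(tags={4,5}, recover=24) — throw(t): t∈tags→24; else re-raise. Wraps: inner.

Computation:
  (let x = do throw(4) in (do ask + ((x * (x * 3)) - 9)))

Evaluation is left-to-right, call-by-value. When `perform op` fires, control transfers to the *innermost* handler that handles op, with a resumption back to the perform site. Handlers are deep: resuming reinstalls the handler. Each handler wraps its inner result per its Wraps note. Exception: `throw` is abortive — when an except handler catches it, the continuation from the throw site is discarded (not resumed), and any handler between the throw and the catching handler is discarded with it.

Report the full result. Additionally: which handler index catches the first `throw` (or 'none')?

Answer: 24 ; first throw caught by: H3

Evaluation trace:
throw(4) @ H3 caught ⇒ 24
= 24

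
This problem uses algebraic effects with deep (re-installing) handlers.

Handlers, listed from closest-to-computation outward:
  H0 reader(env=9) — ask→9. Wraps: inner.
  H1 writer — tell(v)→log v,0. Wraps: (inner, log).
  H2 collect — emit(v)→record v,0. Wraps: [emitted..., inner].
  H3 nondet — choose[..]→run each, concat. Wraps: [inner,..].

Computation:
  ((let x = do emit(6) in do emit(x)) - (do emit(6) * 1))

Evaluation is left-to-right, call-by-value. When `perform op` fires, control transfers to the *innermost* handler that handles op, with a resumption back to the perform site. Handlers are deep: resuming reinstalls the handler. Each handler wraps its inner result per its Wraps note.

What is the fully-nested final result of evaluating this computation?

Evaluation trace:
emit(6) @ H2 ⇒ out+=6
emit(0) @ H2 ⇒ out+=0
emit(6) @ H2 ⇒ out+=6
H0 returns 0
H1 returns (0, ())
H2 returns [6, 0, 6, (0, ())]
H3 returns [[6, 0, 6, (0, ())]]
= [[6, 0, 6, (0, ())]]

Answer: [[6, 0, 6, (0, ())]]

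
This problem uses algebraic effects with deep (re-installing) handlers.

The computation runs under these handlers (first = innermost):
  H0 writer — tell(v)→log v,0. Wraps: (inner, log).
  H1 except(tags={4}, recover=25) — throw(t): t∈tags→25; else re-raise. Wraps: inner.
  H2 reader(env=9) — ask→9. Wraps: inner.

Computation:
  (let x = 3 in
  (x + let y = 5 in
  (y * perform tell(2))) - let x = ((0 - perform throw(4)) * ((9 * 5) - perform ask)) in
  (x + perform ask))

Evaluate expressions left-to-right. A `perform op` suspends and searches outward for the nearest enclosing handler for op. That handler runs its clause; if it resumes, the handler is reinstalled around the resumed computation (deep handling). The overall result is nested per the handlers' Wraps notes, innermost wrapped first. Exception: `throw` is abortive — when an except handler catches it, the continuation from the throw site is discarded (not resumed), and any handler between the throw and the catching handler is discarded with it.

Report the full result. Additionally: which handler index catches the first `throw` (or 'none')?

Answer: 25 ; first throw caught by: H1

Step-by-step:
tell(2) @ H0 ⇒ log+=2
throw(4) @ H1 caught ⇒ 25
H2 returns 25
= 25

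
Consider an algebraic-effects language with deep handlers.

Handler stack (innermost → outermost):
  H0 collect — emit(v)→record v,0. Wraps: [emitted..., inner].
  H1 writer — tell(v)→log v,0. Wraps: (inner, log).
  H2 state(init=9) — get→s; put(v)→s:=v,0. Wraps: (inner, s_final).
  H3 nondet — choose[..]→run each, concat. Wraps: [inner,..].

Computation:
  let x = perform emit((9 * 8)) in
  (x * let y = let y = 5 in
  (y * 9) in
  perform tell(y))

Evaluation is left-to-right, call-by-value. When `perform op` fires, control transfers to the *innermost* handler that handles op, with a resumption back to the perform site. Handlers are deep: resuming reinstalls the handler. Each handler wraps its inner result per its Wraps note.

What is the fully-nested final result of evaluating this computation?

Step-by-step:
emit(72) @ H0 ⇒ out+=72
tell(45) @ H1 ⇒ log+=45
H0 returns [72, 0]
H1 returns ([72, 0], (45))
H2 returns (([72, 0], (45)), 9)
H3 returns [(([72, 0], (45)), 9)]
= [(([72, 0], (45)), 9)]

Answer: [(([72, 0], (45)), 9)]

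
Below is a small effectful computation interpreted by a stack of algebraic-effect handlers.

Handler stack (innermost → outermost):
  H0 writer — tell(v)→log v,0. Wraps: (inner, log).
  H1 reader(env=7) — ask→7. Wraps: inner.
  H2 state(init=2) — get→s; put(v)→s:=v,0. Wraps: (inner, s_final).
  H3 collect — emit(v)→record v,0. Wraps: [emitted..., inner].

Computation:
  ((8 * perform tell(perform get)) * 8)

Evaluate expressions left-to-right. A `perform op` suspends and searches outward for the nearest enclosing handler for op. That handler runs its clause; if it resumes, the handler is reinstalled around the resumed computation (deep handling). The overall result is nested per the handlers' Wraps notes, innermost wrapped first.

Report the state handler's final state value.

Working:
get @ H2 ⇒ 2
tell(2) @ H0 ⇒ log+=2
H0 returns (0, (2))
H1 returns (0, (2))
H2 returns ((0, (2)), 2)
H3 returns [((0, (2)), 2)]
= [((0, (2)), 2)]

Answer: 2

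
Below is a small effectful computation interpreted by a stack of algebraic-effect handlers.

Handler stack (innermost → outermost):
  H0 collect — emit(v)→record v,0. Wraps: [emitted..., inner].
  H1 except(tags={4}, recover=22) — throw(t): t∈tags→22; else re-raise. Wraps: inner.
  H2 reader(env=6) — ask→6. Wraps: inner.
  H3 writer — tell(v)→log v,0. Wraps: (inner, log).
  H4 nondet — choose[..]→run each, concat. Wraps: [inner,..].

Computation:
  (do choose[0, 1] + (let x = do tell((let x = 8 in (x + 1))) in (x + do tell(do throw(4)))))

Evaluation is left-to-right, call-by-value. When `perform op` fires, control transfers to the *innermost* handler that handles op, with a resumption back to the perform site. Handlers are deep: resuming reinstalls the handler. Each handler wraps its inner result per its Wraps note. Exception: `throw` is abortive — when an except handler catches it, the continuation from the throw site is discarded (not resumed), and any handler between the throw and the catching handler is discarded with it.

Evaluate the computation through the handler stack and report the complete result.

Evaluation trace:
choose[0, 1] @ H4
  branch[0] choose=0:
    tell(9) @ H3 ⇒ log+=9
    throw(4) @ H1 caught ⇒ 22
    H2 returns 22
    H3 returns (22, (9))
    H4 returns [(22, (9))]
  branch[1] choose=1:
    tell(9) @ H3 ⇒ log+=9
    throw(4) @ H1 caught ⇒ 22
    H2 returns 22
    H3 returns (22, (9))
    H4 returns [(22, (9))]
= [(22, (9)), (22, (9))]

Answer: [(22, (9)), (22, (9))]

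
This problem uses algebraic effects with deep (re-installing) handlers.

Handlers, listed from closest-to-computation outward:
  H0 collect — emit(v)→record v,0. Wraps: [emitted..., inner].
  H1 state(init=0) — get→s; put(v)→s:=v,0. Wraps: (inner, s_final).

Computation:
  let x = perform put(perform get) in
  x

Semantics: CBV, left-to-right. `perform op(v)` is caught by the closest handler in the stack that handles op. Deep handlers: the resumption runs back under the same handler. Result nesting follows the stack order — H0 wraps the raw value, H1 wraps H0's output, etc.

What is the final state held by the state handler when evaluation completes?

Working:
get @ H1 ⇒ 0
put(0) @ H1 ⇒ s:=0
H0 returns [0]
H1 returns ([0], 0)
= ([0], 0)

Answer: 0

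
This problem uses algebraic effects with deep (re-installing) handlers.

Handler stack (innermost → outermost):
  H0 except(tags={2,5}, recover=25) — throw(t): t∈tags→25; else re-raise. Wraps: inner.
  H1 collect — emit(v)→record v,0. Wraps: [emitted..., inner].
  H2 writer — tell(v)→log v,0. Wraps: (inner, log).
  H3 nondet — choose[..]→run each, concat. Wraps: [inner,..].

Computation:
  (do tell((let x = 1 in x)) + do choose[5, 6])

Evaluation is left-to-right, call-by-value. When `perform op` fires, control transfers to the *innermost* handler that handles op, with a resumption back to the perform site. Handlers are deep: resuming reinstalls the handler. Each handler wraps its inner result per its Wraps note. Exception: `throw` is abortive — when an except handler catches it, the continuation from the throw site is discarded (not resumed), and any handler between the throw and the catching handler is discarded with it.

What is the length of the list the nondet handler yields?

Evaluation trace:
tell(1) @ H2 ⇒ log+=1
choose[5, 6] @ H3
  branch[0] choose=5:
    H0 returns 5
    H1 returns [5]
    H2 returns ([5], (1))
    H3 returns [([5], (1))]
  branch[1] choose=6:
    H0 returns 6
    H1 returns [6]
    H2 returns ([6], (1))
    H3 returns [([6], (1))]
= [([5], (1)), ([6], (1))]

Answer: 2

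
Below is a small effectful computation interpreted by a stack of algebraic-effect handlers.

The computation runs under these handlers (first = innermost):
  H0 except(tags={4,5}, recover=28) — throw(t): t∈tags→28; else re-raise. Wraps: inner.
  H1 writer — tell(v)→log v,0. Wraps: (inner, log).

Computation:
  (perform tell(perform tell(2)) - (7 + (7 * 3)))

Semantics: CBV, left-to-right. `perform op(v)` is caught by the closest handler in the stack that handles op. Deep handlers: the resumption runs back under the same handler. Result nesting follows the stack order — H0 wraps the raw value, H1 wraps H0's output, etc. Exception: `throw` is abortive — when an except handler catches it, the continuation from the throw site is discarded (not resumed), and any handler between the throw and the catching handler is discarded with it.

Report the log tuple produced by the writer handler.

Answer: (2, 0)

Evaluation trace:
tell(2) @ H1 ⇒ log+=2
tell(0) @ H1 ⇒ log+=0
H0 returns -28
H1 returns (-28, (2, 0))
= (-28, (2, 0))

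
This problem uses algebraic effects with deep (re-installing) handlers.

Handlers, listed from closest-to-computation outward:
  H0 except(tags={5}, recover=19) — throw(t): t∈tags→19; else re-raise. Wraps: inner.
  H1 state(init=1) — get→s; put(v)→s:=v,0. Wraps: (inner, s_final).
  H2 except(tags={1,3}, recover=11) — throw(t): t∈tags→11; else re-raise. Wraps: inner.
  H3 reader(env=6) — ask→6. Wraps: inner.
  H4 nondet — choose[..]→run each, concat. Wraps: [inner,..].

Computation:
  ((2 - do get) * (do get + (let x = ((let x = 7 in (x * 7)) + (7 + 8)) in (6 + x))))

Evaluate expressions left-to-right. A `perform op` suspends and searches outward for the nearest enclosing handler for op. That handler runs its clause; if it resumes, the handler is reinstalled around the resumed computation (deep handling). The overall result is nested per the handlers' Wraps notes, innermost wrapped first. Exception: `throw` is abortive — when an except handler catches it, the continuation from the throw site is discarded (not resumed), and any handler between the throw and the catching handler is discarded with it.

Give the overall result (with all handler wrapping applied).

Working:
get @ H1 ⇒ 1
get @ H1 ⇒ 1
H0 returns 71
H1 returns (71, 1)
H2 returns (71, 1)
H3 returns (71, 1)
H4 returns [(71, 1)]
= [(71, 1)]

Answer: [(71, 1)]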